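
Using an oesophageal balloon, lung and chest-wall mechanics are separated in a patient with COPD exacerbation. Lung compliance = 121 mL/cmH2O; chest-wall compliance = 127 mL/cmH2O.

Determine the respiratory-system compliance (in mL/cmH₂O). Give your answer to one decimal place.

62.0

Lung and chest wall are elastances in series: 1/Crs = 1/CL + 1/Ccw.
1/Crs = 1/121 + 1/127 = 0.01614.
Crs = 61.958 mL/cmH2O.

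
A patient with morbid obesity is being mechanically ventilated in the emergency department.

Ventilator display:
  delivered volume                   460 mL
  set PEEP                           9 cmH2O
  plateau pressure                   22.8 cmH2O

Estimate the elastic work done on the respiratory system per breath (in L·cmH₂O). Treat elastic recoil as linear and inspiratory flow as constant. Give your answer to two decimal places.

3.17

Elastic work ≈ ½ × (Pplat − PEEP) × Vt = 0.5 × (22.8 − 9) × 0.460 L = 0.5 × 13.8 × 0.460 = 3.174 L·cmH2O.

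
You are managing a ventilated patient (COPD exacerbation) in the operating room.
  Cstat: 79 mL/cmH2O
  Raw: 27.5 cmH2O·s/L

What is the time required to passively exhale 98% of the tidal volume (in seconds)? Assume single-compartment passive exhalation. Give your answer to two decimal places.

τ = R × C = 27.5 × 79 mL/cmH2O = 27.5 × 0.079 L/cmH2O = 2.173 s.
Exhaled fraction f = 1 − e^(−t/τ) → t = −τ·ln(1 − f) = −2.173·ln(0.02) = 8.501 s.

8.50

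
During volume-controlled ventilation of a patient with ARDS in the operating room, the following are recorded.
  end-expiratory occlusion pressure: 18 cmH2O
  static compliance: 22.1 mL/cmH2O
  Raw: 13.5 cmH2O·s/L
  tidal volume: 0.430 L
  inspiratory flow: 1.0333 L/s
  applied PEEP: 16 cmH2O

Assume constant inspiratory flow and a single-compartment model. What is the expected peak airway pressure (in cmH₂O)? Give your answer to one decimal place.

Total PEEP = 18 cmH2O (set 16 + intrinsic 2); this is the baseline alveolar pressure.
Equation of motion (constant flow): PIP = Vt/C + R·V̇ + PEEP.
PIP = 430/22.1 + 13.5×1.0333 + 18 = 19.457 + 13.95 + 18 = 51.407 cmH2O.

51.4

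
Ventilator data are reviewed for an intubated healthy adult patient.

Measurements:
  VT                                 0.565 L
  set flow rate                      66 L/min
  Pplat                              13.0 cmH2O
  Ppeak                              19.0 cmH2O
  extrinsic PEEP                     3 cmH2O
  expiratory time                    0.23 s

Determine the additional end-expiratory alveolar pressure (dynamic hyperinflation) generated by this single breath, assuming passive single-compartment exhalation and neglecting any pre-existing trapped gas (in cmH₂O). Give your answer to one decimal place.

Flow: 66 L/min ÷ 60 = 1.1 L/s.
R = (PIP − Pplat)/V̇ = (19.0 − 13.0) / 1.1 = 6.0/1.1 = 5.455 cmH2O·s/L.
C = Vt/(Pplat − PEEP) = 565.0 / (13.0 − 3) = 565.0/10.0 = 56.5 mL/cmH2O.
τ = R × C = 5.455 × 0.0565 L/cmH2O = 0.3082 s.
Fraction remaining = e^(−Te/τ) = e^(−0.23/0.3082) = 0.4741; trapped volume = 565.0 × 0.4741 = 267.87 mL.
Additional alveolar pressure from trapping ≈ V_trapped / C = 267.87 / 56.5 = 4.741 cmH2O.

4.7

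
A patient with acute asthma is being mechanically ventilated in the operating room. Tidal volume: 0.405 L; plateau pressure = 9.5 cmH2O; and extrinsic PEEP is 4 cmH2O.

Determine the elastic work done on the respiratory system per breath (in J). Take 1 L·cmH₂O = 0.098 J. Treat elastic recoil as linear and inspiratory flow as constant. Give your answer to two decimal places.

0.11

Elastic work ≈ ½ × (Pplat − PEEP) × Vt = 0.5 × (9.5 − 4) × 0.405 L = 0.5 × 5.5 × 0.405 = 1.114 L·cmH2O.
× 0.098 J/(L·cmH2O) → 0.1092 J.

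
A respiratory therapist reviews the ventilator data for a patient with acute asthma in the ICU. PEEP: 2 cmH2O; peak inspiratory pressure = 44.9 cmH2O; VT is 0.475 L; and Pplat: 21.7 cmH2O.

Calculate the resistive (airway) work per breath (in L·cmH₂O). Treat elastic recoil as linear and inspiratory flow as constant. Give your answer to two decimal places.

11.02

With constant inspiratory flow the resistive pressure is constant at PIP − Pplat = 44.9 − 21.7 = 23.2 cmH2O, so resistive work = 23.2 × 0.475 = 11.02 L·cmH2O.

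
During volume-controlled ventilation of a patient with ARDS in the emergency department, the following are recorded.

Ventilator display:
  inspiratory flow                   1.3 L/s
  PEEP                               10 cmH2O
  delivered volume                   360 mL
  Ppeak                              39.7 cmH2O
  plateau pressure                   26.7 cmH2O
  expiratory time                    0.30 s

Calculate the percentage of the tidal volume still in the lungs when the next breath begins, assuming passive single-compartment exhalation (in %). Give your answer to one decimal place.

R = (PIP − Pplat)/V̇ = (39.7 − 26.7) / 1.3 = 13.0/1.3 = 10.0 cmH2O·s/L.
C = Vt/(Pplat − PEEP) = 360.0 / (26.7 − 10) = 360.0/16.7 = 21.557 mL/cmH2O.
τ = R × C = 10.0 × 0.02156 L/cmH2O = 0.2156 s.
Fraction remaining at end-expiration = e^(−Te/τ) = e^(−0.30/0.2156) = 0.2487 → 24.87%.

24.9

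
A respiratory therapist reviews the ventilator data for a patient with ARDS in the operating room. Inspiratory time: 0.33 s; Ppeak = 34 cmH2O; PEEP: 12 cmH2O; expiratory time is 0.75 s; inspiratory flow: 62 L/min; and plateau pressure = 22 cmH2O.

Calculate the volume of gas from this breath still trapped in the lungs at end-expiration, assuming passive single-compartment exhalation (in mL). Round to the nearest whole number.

51

Flow: 62 L/min ÷ 60 = 1.0333 L/s.
Vt = flow × Ti = 1.0333 L/s × 0.33 s × 1000 mL/L = 340.99 mL.
R = (PIP − Pplat)/V̇ = (34 − 22) / 1.0333 = 12.0/1.0333 = 11.613 cmH2O·s/L.
C = Vt/(Pplat − PEEP) = 340.99 / (22 − 12) = 340.99/10.0 = 34.099 mL/cmH2O.
τ = R × C = 11.613 × 0.0341 L/cmH2O = 0.396 s.
Fraction remaining = e^(−Te/τ) = e^(−0.75/0.396) = 0.1505.
Trapped volume = 340.99 × 0.1505 = 51.319 mL.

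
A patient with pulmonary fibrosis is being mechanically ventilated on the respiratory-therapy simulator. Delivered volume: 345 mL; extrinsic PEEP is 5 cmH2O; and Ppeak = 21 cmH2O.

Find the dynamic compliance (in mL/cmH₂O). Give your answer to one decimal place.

21.6

Dynamic compliance = Vt / (PIP − PEEP) = 345 / (21 − 5) = 345 / 16.0 = 21.563 mL/cmH2O.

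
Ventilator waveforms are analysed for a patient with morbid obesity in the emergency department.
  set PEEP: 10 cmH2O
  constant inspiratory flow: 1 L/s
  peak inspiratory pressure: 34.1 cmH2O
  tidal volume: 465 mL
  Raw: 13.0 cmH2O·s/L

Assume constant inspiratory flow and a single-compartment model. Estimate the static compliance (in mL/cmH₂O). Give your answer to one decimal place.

41.9

Equation of motion (constant flow): PIP = Vt/C + R·V̇ + PEEP.
Vt/C = PIP − R·V̇ − PEEP = 34.1 − 13.0×1 − 10 = 34.1 − 13.0 − 10 = 11.1 cmH2O.
C = Vt / 11.1 = 465 / 11.1 = 41.892 mL/cmH2O.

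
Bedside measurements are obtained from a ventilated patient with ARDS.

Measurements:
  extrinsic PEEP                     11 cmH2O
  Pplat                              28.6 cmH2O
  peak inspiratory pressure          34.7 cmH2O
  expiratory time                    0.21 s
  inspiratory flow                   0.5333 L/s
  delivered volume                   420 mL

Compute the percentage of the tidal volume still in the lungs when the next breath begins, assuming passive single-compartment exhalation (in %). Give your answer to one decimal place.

46.3

R = (PIP − Pplat)/V̇ = (34.7 − 28.6) / 0.5333 = 6.1/0.5333 = 11.438 cmH2O·s/L.
C = Vt/(Pplat − PEEP) = 420.0 / (28.6 − 11) = 420.0/17.6 = 23.864 mL/cmH2O.
τ = R × C = 11.438 × 0.02386 L/cmH2O = 0.2729 s.
Fraction remaining at end-expiration = e^(−Te/τ) = e^(−0.21/0.2729) = 0.4632 → 46.32%.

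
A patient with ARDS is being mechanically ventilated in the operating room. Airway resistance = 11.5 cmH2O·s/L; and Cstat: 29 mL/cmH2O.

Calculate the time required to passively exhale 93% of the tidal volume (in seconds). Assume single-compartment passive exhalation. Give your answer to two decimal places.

0.89

τ = R × C = 11.5 × 29 mL/cmH2O = 11.5 × 0.029 L/cmH2O = 0.3335 s.
Exhaled fraction f = 1 − e^(−t/τ) → t = −τ·ln(1 − f) = −0.3335·ln(0.07) = 0.8869 s.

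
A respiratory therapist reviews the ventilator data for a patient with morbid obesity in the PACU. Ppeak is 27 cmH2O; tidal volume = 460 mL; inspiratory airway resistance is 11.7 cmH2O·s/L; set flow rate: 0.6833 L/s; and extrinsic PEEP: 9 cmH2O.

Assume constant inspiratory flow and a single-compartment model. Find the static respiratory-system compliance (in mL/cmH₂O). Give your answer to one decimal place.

Equation of motion (constant flow): PIP = Vt/C + R·V̇ + PEEP.
Vt/C = PIP − R·V̇ − PEEP = 27 − 11.7×0.6833 − 9 = 27 − 7.995 − 9 = 10.005 cmH2O.
C = Vt / 10.005 = 460 / 10.005 = 45.977 mL/cmH2O.

46.0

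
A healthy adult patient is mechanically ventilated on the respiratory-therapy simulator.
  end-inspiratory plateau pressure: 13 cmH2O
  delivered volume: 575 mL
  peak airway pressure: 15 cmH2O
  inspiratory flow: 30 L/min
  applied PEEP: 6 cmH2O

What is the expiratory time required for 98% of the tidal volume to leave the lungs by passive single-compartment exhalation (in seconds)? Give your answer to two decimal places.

1.29

Flow: 30 L/min ÷ 60 = 0.5 L/s.
R = (PIP − Pplat)/V̇ = (15 − 13) / 0.5 = 2.0/0.5 = 4.0 cmH2O·s/L.
C = Vt/(Pplat − PEEP) = 575.0 / (13 − 6) = 575.0/7.0 = 82.143 mL/cmH2O.
τ = R × C = 4.0 × 0.08214 L/cmH2O = 0.3286 s.
t = −τ·ln(1 − 0.98) = −0.3286·ln(0.02) = 1.285 s.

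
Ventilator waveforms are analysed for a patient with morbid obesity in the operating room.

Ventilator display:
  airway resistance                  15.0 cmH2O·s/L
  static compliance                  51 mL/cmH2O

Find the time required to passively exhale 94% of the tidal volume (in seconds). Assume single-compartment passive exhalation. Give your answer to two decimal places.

τ = R × C = 15.0 × 51 mL/cmH2O = 15.0 × 0.051 L/cmH2O = 0.765 s.
Exhaled fraction f = 1 − e^(−t/τ) → t = −τ·ln(1 − f) = −0.765·ln(0.06) = 2.152 s.

2.15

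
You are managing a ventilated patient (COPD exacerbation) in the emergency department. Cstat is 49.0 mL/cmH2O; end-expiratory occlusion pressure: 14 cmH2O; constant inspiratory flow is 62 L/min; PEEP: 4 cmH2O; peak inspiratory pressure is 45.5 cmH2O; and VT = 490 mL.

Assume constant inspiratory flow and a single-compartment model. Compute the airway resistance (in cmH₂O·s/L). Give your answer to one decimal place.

20.8

Flow: 62 L/min ÷ 60 = 1.0333 L/s.
Total PEEP = 14 cmH2O (set 4 + intrinsic 10); this is the baseline alveolar pressure.
Equation of motion (constant flow): PIP = Vt/C + R·V̇ + PEEP.
R·V̇ = PIP − Vt/C − PEEP = 45.5 − 490/49.0 − 14 = 45.5 − 10.0 − 14 = 21.5 cmH2O.
R = 21.5 / 1.0333 = 20.807 cmH2O·s/L.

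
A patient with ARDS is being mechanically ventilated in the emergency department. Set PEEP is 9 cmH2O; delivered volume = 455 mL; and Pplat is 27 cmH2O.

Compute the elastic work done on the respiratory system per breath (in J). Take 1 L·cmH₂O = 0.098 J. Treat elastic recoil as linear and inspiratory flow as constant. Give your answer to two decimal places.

Elastic work ≈ ½ × (Pplat − PEEP) × Vt = 0.5 × (27 − 9) × 0.455 L = 0.5 × 18.0 × 0.455 = 4.095 L·cmH2O.
× 0.098 J/(L·cmH2O) → 0.4013 J.

0.40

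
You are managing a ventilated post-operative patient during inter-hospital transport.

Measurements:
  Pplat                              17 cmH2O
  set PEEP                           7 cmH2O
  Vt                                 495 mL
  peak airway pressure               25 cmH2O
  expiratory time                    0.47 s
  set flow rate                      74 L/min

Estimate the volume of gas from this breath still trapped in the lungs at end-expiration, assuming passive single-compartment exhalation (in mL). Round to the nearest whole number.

115

Flow: 74 L/min ÷ 60 = 1.2333 L/s.
R = (PIP − Pplat)/V̇ = (25 − 17) / 1.2333 = 8.0/1.2333 = 6.487 cmH2O·s/L.
C = Vt/(Pplat − PEEP) = 495.0 / (17 − 7) = 495.0/10.0 = 49.5 mL/cmH2O.
τ = R × C = 6.487 × 0.0495 L/cmH2O = 0.3211 s.
Fraction remaining = e^(−Te/τ) = e^(−0.47/0.3211) = 0.2314.
Trapped volume = 495.0 × 0.2314 = 114.54 mL.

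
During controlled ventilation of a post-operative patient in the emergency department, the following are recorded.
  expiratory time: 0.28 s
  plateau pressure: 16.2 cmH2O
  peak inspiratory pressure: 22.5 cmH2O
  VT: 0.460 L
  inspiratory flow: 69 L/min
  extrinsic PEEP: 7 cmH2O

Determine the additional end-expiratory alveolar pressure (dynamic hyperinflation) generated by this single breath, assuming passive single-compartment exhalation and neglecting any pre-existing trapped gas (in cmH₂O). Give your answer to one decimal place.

3.3

Flow: 69 L/min ÷ 60 = 1.15 L/s.
R = (PIP − Pplat)/V̇ = (22.5 − 16.2) / 1.15 = 6.3/1.15 = 5.478 cmH2O·s/L.
C = Vt/(Pplat − PEEP) = 460.0 / (16.2 − 7) = 460.0/9.2 = 50.0 mL/cmH2O.
τ = R × C = 5.478 × 0.05 L/cmH2O = 0.2739 s.
Fraction remaining = e^(−Te/τ) = e^(−0.28/0.2739) = 0.3598; trapped volume = 460.0 × 0.3598 = 165.51 mL.
Additional alveolar pressure from trapping ≈ V_trapped / C = 165.51 / 50.0 = 3.31 cmH2O.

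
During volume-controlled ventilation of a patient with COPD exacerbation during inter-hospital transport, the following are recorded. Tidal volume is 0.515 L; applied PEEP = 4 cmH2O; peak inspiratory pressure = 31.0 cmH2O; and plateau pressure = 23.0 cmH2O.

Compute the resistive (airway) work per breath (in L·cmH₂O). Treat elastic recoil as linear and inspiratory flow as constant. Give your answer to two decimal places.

4.12

With constant inspiratory flow the resistive pressure is constant at PIP − Pplat = 31.0 − 23.0 = 8.0 cmH2O, so resistive work = 8.0 × 0.515 = 4.12 L·cmH2O.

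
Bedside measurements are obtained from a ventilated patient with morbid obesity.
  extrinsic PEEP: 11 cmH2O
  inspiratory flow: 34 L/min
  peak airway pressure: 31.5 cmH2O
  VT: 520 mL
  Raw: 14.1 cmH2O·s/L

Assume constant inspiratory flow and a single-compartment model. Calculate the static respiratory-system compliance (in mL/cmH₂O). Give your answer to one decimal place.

41.6

Flow: 34 L/min ÷ 60 = 0.5667 L/s.
Equation of motion (constant flow): PIP = Vt/C + R·V̇ + PEEP.
Vt/C = PIP − R·V̇ − PEEP = 31.5 − 14.1×0.5667 − 11 = 31.5 − 7.99 − 11 = 12.51 cmH2O.
C = Vt / 12.51 = 520 / 12.51 = 41.567 mL/cmH2O.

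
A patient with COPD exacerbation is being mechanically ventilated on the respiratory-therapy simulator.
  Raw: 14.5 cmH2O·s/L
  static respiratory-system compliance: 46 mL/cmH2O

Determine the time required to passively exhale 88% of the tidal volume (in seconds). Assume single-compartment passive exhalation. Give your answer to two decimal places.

τ = R × C = 14.5 × 46 mL/cmH2O = 14.5 × 0.046 L/cmH2O = 0.667 s.
Exhaled fraction f = 1 − e^(−t/τ) → t = −τ·ln(1 − f) = −0.667·ln(0.12) = 1.414 s.

1.41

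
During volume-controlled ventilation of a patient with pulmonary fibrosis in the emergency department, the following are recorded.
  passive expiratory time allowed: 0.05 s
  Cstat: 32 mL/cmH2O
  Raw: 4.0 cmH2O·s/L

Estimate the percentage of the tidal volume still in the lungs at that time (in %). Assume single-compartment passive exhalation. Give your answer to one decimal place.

67.7

τ = R × C = 4.0 × 32 mL/cmH2O = 4.0 × 0.032 L/cmH2O = 0.128 s.
Passive exhalation: V(t)/V₀ = e^(−t/τ) = e^(−0.05/0.128) = 0.6766.
Fraction remaining = 0.6766 → 67.66%.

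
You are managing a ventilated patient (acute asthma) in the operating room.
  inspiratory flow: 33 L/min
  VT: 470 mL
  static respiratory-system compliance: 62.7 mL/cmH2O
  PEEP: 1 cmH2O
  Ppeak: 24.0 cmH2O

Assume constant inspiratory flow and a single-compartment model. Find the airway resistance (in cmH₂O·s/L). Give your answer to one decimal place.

Flow: 33 L/min ÷ 60 = 0.55 L/s.
Equation of motion (constant flow): PIP = Vt/C + R·V̇ + PEEP.
R·V̇ = PIP − Vt/C − PEEP = 24.0 − 470/62.7 − 1 = 24.0 − 7.496 − 1 = 15.504 cmH2O.
R = 15.504 / 0.55 = 28.189 cmH2O·s/L.

28.2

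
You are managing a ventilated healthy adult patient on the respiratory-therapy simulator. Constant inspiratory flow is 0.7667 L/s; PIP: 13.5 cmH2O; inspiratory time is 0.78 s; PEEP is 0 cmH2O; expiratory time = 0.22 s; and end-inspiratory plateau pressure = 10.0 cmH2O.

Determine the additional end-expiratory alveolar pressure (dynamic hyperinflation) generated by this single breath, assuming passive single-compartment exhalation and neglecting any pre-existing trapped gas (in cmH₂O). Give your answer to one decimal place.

4.5

Vt = flow × Ti = 0.7667 L/s × 0.78 s × 1000 mL/L = 598.03 mL.
R = (PIP − Pplat)/V̇ = (13.5 − 10.0) / 0.7667 = 3.5/0.7667 = 4.565 cmH2O·s/L.
C = Vt/(Pplat − PEEP) = 598.03 / (10.0 − 0) = 598.03/10.0 = 59.803 mL/cmH2O.
τ = R × C = 4.565 × 0.0598 L/cmH2O = 0.273 s.
Fraction remaining = e^(−Te/τ) = e^(−0.22/0.273) = 0.4467; trapped volume = 598.03 × 0.4467 = 267.14 mL.
Additional alveolar pressure from trapping ≈ V_trapped / C = 267.14 / 59.803 = 4.467 cmH2O.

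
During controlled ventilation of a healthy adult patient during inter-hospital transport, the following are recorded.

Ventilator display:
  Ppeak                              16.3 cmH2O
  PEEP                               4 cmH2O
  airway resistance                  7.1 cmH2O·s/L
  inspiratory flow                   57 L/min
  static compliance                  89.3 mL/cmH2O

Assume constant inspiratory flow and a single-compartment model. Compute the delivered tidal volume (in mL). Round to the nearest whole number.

Flow: 57 L/min ÷ 60 = 0.95 L/s.
Equation of motion (constant flow): PIP = Vt/C + R·V̇ + PEEP.
Vt/C = PIP − R·V̇ − PEEP = 16.3 − 6.745 − 4 = 5.555 cmH2O.
Vt = C × 5.555 = 89.3 × 5.555 = 496.06 mL.

496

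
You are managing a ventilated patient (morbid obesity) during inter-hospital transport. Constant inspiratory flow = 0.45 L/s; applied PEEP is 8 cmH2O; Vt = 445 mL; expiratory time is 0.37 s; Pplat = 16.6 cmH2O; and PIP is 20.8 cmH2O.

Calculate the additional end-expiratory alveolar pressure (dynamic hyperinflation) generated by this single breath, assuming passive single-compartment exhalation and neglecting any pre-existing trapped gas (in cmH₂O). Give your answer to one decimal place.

4.0

R = (PIP − Pplat)/V̇ = (20.8 − 16.6) / 0.45 = 4.2/0.45 = 9.333 cmH2O·s/L.
C = Vt/(Pplat − PEEP) = 445.0 / (16.6 − 8) = 445.0/8.6 = 51.744 mL/cmH2O.
τ = R × C = 9.333 × 0.05174 L/cmH2O = 0.4829 s.
Fraction remaining = e^(−Te/τ) = e^(−0.37/0.4829) = 0.4648; trapped volume = 445.0 × 0.4648 = 206.84 mL.
Additional alveolar pressure from trapping ≈ V_trapped / C = 206.84 / 51.744 = 3.997 cmH2O.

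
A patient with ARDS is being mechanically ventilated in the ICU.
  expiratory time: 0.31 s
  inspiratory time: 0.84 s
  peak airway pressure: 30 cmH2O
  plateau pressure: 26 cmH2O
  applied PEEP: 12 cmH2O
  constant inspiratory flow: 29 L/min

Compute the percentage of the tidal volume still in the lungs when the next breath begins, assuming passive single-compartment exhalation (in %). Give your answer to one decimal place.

Flow: 29 L/min ÷ 60 = 0.4833 L/s.
Vt = flow × Ti = 0.4833 L/s × 0.84 s × 1000 mL/L = 405.97 mL.
R = (PIP − Pplat)/V̇ = (30 − 26) / 0.4833 = 4.0/0.4833 = 8.276 cmH2O·s/L.
C = Vt/(Pplat − PEEP) = 405.97 / (26 − 12) = 405.97/14.0 = 28.998 mL/cmH2O.
τ = R × C = 8.276 × 0.029 L/cmH2O = 0.24 s.
Fraction remaining at end-expiration = e^(−Te/τ) = e^(−0.31/0.24) = 0.2748 → 27.48%.

27.5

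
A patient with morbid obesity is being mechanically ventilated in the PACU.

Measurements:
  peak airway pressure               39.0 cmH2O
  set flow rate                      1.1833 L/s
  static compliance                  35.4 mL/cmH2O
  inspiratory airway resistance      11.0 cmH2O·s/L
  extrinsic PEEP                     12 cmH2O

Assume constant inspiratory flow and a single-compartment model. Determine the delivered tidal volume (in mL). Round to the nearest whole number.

495

Equation of motion (constant flow): PIP = Vt/C + R·V̇ + PEEP.
Vt/C = PIP − R·V̇ − PEEP = 39.0 − 13.016 − 12 = 13.984 cmH2O.
Vt = C × 13.984 = 35.4 × 13.984 = 495.03 mL.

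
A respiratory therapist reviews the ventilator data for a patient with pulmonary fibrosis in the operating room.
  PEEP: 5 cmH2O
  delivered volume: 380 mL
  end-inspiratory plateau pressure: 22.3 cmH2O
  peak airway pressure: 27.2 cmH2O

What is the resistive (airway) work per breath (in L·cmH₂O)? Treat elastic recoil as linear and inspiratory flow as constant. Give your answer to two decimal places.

With constant inspiratory flow the resistive pressure is constant at PIP − Pplat = 27.2 − 22.3 = 4.9 cmH2O, so resistive work = 4.9 × 0.380 = 1.862 L·cmH2O.

1.86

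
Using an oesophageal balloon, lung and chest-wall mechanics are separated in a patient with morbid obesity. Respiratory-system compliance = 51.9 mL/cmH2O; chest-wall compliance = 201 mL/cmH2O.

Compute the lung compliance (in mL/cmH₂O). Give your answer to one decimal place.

1/CL = 1/Crs − 1/Ccw.
1/CL = 1/51.9 − 1/201 = 0.01429.
CL = 69.979 mL/cmH2O.

70.0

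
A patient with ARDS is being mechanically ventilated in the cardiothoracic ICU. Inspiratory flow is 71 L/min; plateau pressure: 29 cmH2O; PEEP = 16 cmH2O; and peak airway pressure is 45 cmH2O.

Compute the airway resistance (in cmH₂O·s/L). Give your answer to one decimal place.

13.5

Flow: 71 L/min ÷ 60 = 1.1833 L/s.
Raw = (PIP − Pplat) / flow = (45 − 29) / 1.1833 = 16.0 / 1.1833 = 13.522 cmH2O·s/L.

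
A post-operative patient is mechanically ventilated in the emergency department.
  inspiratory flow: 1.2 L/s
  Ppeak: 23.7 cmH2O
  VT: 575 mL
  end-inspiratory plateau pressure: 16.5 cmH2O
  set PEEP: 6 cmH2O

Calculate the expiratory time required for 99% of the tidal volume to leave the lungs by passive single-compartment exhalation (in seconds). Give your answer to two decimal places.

1.51

R = (PIP − Pplat)/V̇ = (23.7 − 16.5) / 1.2 = 7.2/1.2 = 6.0 cmH2O·s/L.
C = Vt/(Pplat − PEEP) = 575.0 / (16.5 − 6) = 575.0/10.5 = 54.762 mL/cmH2O.
τ = R × C = 6.0 × 0.05476 L/cmH2O = 0.3286 s.
t = −τ·ln(1 − 0.99) = −0.3286·ln(0.01) = 1.513 s.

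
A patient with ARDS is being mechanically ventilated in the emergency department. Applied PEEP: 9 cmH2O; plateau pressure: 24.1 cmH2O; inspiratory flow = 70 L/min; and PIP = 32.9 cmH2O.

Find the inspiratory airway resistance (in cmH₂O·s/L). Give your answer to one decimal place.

Flow: 70 L/min ÷ 60 = 1.1667 L/s.
Raw = (PIP − Pplat) / flow = (32.9 − 24.1) / 1.1667 = 8.8 / 1.1667 = 7.543 cmH2O·s/L.

7.5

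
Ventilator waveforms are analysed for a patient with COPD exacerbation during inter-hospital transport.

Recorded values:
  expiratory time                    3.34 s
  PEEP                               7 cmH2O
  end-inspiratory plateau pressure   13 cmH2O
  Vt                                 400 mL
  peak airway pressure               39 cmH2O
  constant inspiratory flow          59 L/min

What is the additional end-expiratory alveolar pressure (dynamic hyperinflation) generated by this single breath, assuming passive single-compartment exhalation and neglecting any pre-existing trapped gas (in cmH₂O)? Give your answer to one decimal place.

Flow: 59 L/min ÷ 60 = 0.9833 L/s.
R = (PIP − Pplat)/V̇ = (39 − 13) / 0.9833 = 26.0/0.9833 = 26.442 cmH2O·s/L.
C = Vt/(Pplat − PEEP) = 400.0 / (13 − 7) = 400.0/6.0 = 66.667 mL/cmH2O.
τ = R × C = 26.442 × 0.06667 L/cmH2O = 1.763 s.
Fraction remaining = e^(−Te/τ) = e^(−3.34/1.763) = 0.1504; trapped volume = 400.0 × 0.1504 = 60.16 mL.
Additional alveolar pressure from trapping ≈ V_trapped / C = 60.16 / 66.667 = 0.9024 cmH2O.

0.9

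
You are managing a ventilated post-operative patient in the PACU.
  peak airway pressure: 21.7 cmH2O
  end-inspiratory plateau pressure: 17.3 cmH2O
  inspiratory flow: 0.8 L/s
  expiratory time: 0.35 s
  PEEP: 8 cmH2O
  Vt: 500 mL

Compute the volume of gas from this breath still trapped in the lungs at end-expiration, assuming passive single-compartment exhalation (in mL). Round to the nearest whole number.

R = (PIP − Pplat)/V̇ = (21.7 − 17.3) / 0.8 = 4.4/0.8 = 5.5 cmH2O·s/L.
C = Vt/(Pplat − PEEP) = 500.0 / (17.3 − 8) = 500.0/9.3 = 53.763 mL/cmH2O.
τ = R × C = 5.5 × 0.05376 L/cmH2O = 0.2957 s.
Fraction remaining = e^(−Te/τ) = e^(−0.35/0.2957) = 0.3062.
Trapped volume = 500.0 × 0.3062 = 153.1 mL.

153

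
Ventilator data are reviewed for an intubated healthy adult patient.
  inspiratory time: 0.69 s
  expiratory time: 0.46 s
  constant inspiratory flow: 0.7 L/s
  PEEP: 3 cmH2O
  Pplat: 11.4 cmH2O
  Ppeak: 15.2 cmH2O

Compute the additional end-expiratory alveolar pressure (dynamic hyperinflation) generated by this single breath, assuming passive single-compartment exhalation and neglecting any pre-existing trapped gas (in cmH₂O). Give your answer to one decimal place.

Vt = flow × Ti = 0.7 L/s × 0.69 s × 1000 mL/L = 483.0 mL.
R = (PIP − Pplat)/V̇ = (15.2 − 11.4) / 0.7 = 3.8/0.7 = 5.429 cmH2O·s/L.
C = Vt/(Pplat − PEEP) = 483.0 / (11.4 − 3) = 483.0/8.4 = 57.5 mL/cmH2O.
τ = R × C = 5.429 × 0.0575 L/cmH2O = 0.3122 s.
Fraction remaining = e^(−Te/τ) = e^(−0.46/0.3122) = 0.2291; trapped volume = 483.0 × 0.2291 = 110.66 mL.
Additional alveolar pressure from trapping ≈ V_trapped / C = 110.66 / 57.5 = 1.925 cmH2O.

1.9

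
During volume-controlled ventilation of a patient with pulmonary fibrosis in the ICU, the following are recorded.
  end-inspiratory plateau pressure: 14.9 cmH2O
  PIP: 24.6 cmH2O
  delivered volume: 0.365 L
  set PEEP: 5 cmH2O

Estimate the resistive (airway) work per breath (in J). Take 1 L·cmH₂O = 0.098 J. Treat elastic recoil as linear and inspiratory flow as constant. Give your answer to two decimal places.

0.35

With constant inspiratory flow the resistive pressure is constant at PIP − Pplat = 24.6 − 14.9 = 9.7 cmH2O, so resistive work = 9.7 × 0.365 = 3.541 L·cmH2O.
× 0.098 J/(L·cmH2O) → 0.347 J.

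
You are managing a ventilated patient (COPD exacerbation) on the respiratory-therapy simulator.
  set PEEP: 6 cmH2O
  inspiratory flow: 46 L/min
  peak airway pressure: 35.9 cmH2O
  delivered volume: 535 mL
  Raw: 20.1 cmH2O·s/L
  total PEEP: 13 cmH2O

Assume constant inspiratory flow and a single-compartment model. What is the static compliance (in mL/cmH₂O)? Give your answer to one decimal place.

Flow: 46 L/min ÷ 60 = 0.7667 L/s.
Total PEEP = 13 cmH2O (set 6 + intrinsic 7); this is the baseline alveolar pressure.
Equation of motion (constant flow): PIP = Vt/C + R·V̇ + PEEP.
Vt/C = PIP − R·V̇ − PEEP = 35.9 − 20.1×0.7667 − 13 = 35.9 − 15.411 − 13 = 7.489 cmH2O.
C = Vt / 7.489 = 535 / 7.489 = 71.438 mL/cmH2O.

71.4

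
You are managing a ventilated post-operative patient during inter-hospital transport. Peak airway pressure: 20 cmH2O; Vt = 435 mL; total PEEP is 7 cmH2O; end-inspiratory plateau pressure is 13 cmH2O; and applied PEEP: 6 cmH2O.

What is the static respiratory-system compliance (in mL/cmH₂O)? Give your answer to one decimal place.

End-expiratory occlusion gives total PEEP = 7 cmH2O (intrinsic PEEP = 7 − 6 = 1). Use total PEEP for the elastic gradient.
Cstat = Vt / (Pplat − PEEPtotal) = 435 / (13 − 7) = 435 / 6.0 = 72.5 mL/cmH2O.

72.5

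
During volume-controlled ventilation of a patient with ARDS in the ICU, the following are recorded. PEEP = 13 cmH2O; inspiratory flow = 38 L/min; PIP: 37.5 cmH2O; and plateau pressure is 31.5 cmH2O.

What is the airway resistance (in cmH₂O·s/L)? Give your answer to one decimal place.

9.5

Flow: 38 L/min ÷ 60 = 0.6333 L/s.
Raw = (PIP − Pplat) / flow = (37.5 − 31.5) / 0.6333 = 6.0 / 0.6333 = 9.474 cmH2O·s/L.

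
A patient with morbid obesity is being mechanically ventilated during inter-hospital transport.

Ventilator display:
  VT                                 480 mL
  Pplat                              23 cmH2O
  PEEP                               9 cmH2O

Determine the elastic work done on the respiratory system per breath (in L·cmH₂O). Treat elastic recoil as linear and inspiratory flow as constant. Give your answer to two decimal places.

Elastic work ≈ ½ × (Pplat − PEEP) × Vt = 0.5 × (23 − 9) × 0.480 L = 0.5 × 14.0 × 0.480 = 3.36 L·cmH2O.

3.36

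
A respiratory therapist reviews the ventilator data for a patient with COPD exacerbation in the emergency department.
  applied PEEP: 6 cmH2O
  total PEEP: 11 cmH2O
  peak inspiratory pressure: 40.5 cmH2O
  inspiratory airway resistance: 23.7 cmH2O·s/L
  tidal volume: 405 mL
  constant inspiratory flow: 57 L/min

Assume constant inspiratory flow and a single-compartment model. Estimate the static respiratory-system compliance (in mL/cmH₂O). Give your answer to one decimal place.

Flow: 57 L/min ÷ 60 = 0.95 L/s.
Total PEEP = 11 cmH2O (set 6 + intrinsic 5); this is the baseline alveolar pressure.
Equation of motion (constant flow): PIP = Vt/C + R·V̇ + PEEP.
Vt/C = PIP − R·V̇ − PEEP = 40.5 − 23.7×0.95 − 11 = 40.5 − 22.515 − 11 = 6.985 cmH2O.
C = Vt / 6.985 = 405 / 6.985 = 57.981 mL/cmH2O.

58.0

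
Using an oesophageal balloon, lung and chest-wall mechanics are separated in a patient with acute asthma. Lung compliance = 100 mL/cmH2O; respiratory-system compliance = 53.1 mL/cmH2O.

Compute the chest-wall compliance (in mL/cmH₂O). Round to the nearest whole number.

1/Ccw = 1/Crs − 1/CL.
1/Ccw = 1/53.1 − 1/100 = 0.008832.
Ccw = 113.22 mL/cmH2O.

113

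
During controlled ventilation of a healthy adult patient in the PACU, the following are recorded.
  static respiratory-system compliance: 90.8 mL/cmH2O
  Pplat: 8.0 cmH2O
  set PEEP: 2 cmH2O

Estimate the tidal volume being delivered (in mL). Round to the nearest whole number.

545

Vt = Cstat × (Pplat − PEEP) = 90.8 × (8.0 − 2) = 90.8 × 6.0 = 544.8 mL.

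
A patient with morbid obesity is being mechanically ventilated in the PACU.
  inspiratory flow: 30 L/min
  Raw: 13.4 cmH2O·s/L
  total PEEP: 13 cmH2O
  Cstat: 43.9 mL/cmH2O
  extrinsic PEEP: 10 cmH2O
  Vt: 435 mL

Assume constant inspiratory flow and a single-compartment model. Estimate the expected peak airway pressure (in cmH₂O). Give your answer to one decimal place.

Flow: 30 L/min ÷ 60 = 0.5 L/s.
Total PEEP = 13 cmH2O (set 10 + intrinsic 3); this is the baseline alveolar pressure.
Equation of motion (constant flow): PIP = Vt/C + R·V̇ + PEEP.
PIP = 435/43.9 + 13.4×0.5 + 13 = 9.909 + 6.7 + 13 = 29.609 cmH2O.

29.6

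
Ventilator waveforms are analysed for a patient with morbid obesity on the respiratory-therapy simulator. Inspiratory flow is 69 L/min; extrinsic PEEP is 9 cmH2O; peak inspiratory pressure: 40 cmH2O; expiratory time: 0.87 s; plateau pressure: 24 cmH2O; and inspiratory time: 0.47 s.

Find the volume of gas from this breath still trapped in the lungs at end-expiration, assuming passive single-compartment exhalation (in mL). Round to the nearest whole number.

Flow: 69 L/min ÷ 60 = 1.15 L/s.
Vt = flow × Ti = 1.15 L/s × 0.47 s × 1000 mL/L = 540.5 mL.
R = (PIP − Pplat)/V̇ = (40 − 24) / 1.15 = 16.0/1.15 = 13.913 cmH2O·s/L.
C = Vt/(Pplat − PEEP) = 540.5 / (24 − 9) = 540.5/15.0 = 36.033 mL/cmH2O.
τ = R × C = 13.913 × 0.03603 L/cmH2O = 0.5013 s.
Fraction remaining = e^(−Te/τ) = e^(−0.87/0.5013) = 0.1763.
Trapped volume = 540.5 × 0.1763 = 95.29 mL.

95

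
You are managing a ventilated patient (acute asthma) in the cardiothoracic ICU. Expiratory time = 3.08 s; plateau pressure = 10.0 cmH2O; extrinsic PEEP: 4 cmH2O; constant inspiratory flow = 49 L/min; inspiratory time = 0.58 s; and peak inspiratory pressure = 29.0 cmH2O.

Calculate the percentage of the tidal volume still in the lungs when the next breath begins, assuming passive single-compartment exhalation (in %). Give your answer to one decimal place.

Flow: 49 L/min ÷ 60 = 0.8167 L/s.
Vt = flow × Ti = 0.8167 L/s × 0.58 s × 1000 mL/L = 473.69 mL.
R = (PIP − Pplat)/V̇ = (29.0 − 10.0) / 0.8167 = 19.0/0.8167 = 23.264 cmH2O·s/L.
C = Vt/(Pplat − PEEP) = 473.69 / (10.0 − 4) = 473.69/6.0 = 78.948 mL/cmH2O.
τ = R × C = 23.264 × 0.07895 L/cmH2O = 1.837 s.
Fraction remaining at end-expiration = e^(−Te/τ) = e^(−3.08/1.837) = 0.187 → 18.7%.

18.7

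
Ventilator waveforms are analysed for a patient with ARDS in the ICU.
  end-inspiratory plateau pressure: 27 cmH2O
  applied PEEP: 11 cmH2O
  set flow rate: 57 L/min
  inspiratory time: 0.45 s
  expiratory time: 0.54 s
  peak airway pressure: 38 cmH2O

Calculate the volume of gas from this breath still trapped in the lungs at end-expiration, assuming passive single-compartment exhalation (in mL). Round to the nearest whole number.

Flow: 57 L/min ÷ 60 = 0.95 L/s.
Vt = flow × Ti = 0.95 L/s × 0.45 s × 1000 mL/L = 427.5 mL.
R = (PIP − Pplat)/V̇ = (38 − 27) / 0.95 = 11.0/0.95 = 11.579 cmH2O·s/L.
C = Vt/(Pplat − PEEP) = 427.5 / (27 − 11) = 427.5/16.0 = 26.719 mL/cmH2O.
τ = R × C = 11.579 × 0.02672 L/cmH2O = 0.3094 s.
Fraction remaining = e^(−Te/τ) = e^(−0.54/0.3094) = 0.1746.
Trapped volume = 427.5 × 0.1746 = 74.642 mL.

75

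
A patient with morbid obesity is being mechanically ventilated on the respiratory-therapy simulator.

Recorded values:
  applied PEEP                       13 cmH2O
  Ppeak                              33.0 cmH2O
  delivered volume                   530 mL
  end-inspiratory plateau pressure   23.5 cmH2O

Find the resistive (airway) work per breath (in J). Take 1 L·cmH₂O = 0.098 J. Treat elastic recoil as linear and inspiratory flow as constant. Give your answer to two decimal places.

0.49

With constant inspiratory flow the resistive pressure is constant at PIP − Pplat = 33.0 − 23.5 = 9.5 cmH2O, so resistive work = 9.5 × 0.530 = 5.035 L·cmH2O.
× 0.098 J/(L·cmH2O) → 0.4934 J.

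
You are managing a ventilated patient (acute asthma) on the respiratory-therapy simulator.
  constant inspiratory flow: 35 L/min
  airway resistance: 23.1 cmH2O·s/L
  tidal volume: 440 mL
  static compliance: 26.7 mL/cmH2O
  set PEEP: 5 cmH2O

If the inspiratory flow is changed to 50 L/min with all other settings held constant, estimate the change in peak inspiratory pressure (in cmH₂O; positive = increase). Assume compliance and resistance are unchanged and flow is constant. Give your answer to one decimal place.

5.8

Flow: 35 L/min ÷ 60 = 0.5833 L/s.
New flow: 50 L/min ÷ 60 = 0.8333 L/s.
PIP = Vt/C + R·V̇ + PEEP (constant-flow equation of motion).
Only the resistive term changes: ΔPIP = R × ΔV̇ = 23.1 × (0.8333 − 0.5833) = 23.1 × 0.25 = 5.775 cmH2O.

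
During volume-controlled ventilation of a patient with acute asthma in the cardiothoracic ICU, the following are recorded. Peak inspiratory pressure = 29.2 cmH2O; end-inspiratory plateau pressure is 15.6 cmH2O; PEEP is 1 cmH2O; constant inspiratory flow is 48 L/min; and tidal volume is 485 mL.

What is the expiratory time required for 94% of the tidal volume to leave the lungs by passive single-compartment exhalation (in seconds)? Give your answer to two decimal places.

Flow: 48 L/min ÷ 60 = 0.8 L/s.
R = (PIP − Pplat)/V̇ = (29.2 − 15.6) / 0.8 = 13.6/0.8 = 17.0 cmH2O·s/L.
C = Vt/(Pplat − PEEP) = 485.0 / (15.6 − 1) = 485.0/14.6 = 33.219 mL/cmH2O.
τ = R × C = 17.0 × 0.03322 L/cmH2O = 0.5647 s.
t = −τ·ln(1 − 0.94) = −0.5647·ln(0.06) = 1.589 s.

1.59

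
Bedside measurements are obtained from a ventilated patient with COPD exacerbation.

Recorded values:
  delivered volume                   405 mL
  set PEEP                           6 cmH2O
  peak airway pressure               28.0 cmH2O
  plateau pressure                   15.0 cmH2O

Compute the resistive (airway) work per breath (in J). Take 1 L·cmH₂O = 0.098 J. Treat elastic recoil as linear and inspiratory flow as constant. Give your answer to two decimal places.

0.52

With constant inspiratory flow the resistive pressure is constant at PIP − Pplat = 28.0 − 15.0 = 13.0 cmH2O, so resistive work = 13.0 × 0.405 = 5.265 L·cmH2O.
× 0.098 J/(L·cmH2O) → 0.516 J.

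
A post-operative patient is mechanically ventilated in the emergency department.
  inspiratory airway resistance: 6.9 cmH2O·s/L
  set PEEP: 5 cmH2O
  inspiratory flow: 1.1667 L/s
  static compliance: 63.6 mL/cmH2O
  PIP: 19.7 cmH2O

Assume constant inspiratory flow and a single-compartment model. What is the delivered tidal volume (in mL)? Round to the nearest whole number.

423

Equation of motion (constant flow): PIP = Vt/C + R·V̇ + PEEP.
Vt/C = PIP − R·V̇ − PEEP = 19.7 − 8.05 − 5 = 6.65 cmH2O.
Vt = C × 6.65 = 63.6 × 6.65 = 422.94 mL.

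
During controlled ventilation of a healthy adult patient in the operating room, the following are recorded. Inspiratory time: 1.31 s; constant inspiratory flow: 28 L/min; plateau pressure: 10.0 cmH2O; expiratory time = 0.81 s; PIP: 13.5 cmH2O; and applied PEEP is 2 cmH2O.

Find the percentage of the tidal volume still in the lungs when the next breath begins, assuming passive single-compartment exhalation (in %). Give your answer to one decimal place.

Flow: 28 L/min ÷ 60 = 0.4667 L/s.
Vt = flow × Ti = 0.4667 L/s × 1.31 s × 1000 mL/L = 611.38 mL.
R = (PIP − Pplat)/V̇ = (13.5 − 10.0) / 0.4667 = 3.5/0.4667 = 7.499 cmH2O·s/L.
C = Vt/(Pplat − PEEP) = 611.38 / (10.0 − 2) = 611.38/8.0 = 76.423 mL/cmH2O.
τ = R × C = 7.499 × 0.07642 L/cmH2O = 0.5731 s.
Fraction remaining at end-expiration = e^(−Te/τ) = e^(−0.81/0.5731) = 0.2433 → 24.33%.

24.3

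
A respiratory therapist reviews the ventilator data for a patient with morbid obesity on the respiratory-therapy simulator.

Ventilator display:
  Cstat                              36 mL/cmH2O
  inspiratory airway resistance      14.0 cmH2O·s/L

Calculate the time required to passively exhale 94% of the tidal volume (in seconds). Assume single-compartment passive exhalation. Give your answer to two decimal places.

τ = R × C = 14.0 × 36 mL/cmH2O = 14.0 × 0.036 L/cmH2O = 0.504 s.
Exhaled fraction f = 1 − e^(−t/τ) → t = −τ·ln(1 − f) = −0.504·ln(0.06) = 1.418 s.

1.42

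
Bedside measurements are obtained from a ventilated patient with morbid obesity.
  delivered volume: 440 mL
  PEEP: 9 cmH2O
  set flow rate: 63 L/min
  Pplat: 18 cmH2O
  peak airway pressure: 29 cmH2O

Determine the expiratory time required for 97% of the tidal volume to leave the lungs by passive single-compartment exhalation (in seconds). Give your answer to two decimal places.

1.80

Flow: 63 L/min ÷ 60 = 1.05 L/s.
R = (PIP − Pplat)/V̇ = (29 − 18) / 1.05 = 11.0/1.05 = 10.476 cmH2O·s/L.
C = Vt/(Pplat − PEEP) = 440.0 / (18 − 9) = 440.0/9.0 = 48.889 mL/cmH2O.
τ = R × C = 10.476 × 0.04889 L/cmH2O = 0.5122 s.
t = −τ·ln(1 − 0.97) = −0.5122·ln(0.03) = 1.796 s.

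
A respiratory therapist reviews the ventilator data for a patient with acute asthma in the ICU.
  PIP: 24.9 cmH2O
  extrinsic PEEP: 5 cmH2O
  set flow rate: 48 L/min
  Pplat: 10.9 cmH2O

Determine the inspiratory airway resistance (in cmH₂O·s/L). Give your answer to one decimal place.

Flow: 48 L/min ÷ 60 = 0.8 L/s.
Raw = (PIP − Pplat) / flow = (24.9 − 10.9) / 0.8 = 14.0 / 0.8 = 17.5 cmH2O·s/L.

17.5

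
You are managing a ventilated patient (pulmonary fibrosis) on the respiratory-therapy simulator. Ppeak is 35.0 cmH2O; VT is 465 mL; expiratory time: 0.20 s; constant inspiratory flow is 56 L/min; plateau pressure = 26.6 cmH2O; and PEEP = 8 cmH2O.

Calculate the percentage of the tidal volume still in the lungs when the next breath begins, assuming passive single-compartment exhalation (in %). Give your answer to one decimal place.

Flow: 56 L/min ÷ 60 = 0.9333 L/s.
R = (PIP − Pplat)/V̇ = (35.0 − 26.6) / 0.9333 = 8.4/0.9333 = 9.0 cmH2O·s/L.
C = Vt/(Pplat − PEEP) = 465.0 / (26.6 − 8) = 465.0/18.6 = 25.0 mL/cmH2O.
τ = R × C = 9.0 × 0.025 L/cmH2O = 0.225 s.
Fraction remaining at end-expiration = e^(−Te/τ) = e^(−0.20/0.225) = 0.4111 → 41.11%.

41.1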